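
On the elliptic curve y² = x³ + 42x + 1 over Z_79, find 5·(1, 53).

Write P = (1, 53).
Double-and-add on 5 = (101)₂. Start with P = (1, 53) for the leading 1-bit.
double: tangent at (1, 53): λ = (3·1² + 42)/(2·53) ≡ 45/27. 27⁻¹ ≡ 41 (mod 79), so λ ≡ 45·41 ≡ 28.
  x = λ² - 1 - 1 = 784 - 2 ≡ 71; y = λ·(1 - 71) - 53 ≡ 41. → (71, 41)
double: tangent at (71, 41): λ = (3·71² + 42)/(2·41) ≡ 76/3. 3⁻¹ ≡ 53 (mod 79), so λ ≡ 76·53 ≡ 78.
  x = λ² - 71 - 71 = 6084 - 142 ≡ 17; y = λ·(71 - 17) - 41 ≡ 63. → (17, 63)
add P: (17, 63) + (1, 53). λ = (53 - 63)/(1 - 17) ≡ 69/63 mod 79. 63⁻¹ ≡ 74 (mod 79), so λ ≡ 50.
  x = λ² - 17 - 1 = 2500 - 18 ≡ 33; y = λ·(17 - 33) - 63 ≡ 6. → (33, 6)

(33, 6)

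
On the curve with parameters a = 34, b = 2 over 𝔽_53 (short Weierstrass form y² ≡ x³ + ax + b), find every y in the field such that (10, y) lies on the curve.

21, 32

x³ + 34x + 2 = 1342 ≡ 17 (mod 53).
Square roots of 17 mod 53: 21 and 32 (since 21² = 441 ≡ 17).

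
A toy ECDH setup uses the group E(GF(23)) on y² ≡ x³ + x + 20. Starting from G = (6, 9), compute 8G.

(6, 14)

Double-and-add on 8 = (1000)₂. Start with G = (6, 9) for the leading 1-bit.
double: tangent at (6, 9): λ = (3·6² + 1)/(2·9) ≡ 17/18. 18⁻¹ ≡ 9 (mod 23) since 18·9 = 162 ≡ 1, so λ ≡ 17·9 ≡ 15.
  x = λ² - 6 - 6 = 225 - 12 ≡ 6; y = λ·(6 - 6) - 9 ≡ 14. → (6, 14)
double: tangent at (6, 14): λ = (3·6² + 1)/(2·14) ≡ 17/5. 5⁻¹ ≡ 14 (mod 23) since 5·14 = 70 ≡ 1, so λ ≡ 17·14 ≡ 8.
  x = λ² - 6 - 6 = 64 - 12 ≡ 6; y = λ·(6 - 6) - 14 ≡ 9. → (6, 9)
double: tangent at (6, 9): λ = (3·6² + 1)/(2·9) ≡ 17/18. 18⁻¹ ≡ 9 (mod 23), so λ ≡ 17·9 ≡ 15.
  x = λ² - 6 - 6 = 225 - 12 ≡ 6; y = λ·(6 - 6) - 9 ≡ 14. → (6, 14)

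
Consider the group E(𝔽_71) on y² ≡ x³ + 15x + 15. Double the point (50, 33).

(44, 37)

tangent at (50, 33): λ = (3·50² + 15)/(2·33) ≡ 60/66. 66⁻¹ ≡ 14 (mod 71) since 66·14 = 924 ≡ 1, so λ ≡ 60·14 ≡ 59.
  x = λ² - 50 - 50 = 3481 - 100 ≡ 44; y = λ·(50 - 44) - 33 ≡ 37. → (44, 37)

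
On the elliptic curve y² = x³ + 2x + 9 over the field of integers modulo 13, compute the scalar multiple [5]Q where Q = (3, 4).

Repeated addition: build up to 5Q.
2Q: tangent at (3, 4): λ = (3·3² + 2)/(2·4) ≡ 3/8. 8⁻¹ ≡ 5 (mod 13), so λ ≡ 3·5 ≡ 2.
  x = λ² - 3 - 3 = 4 - 6 ≡ 11; y = λ·(3 - 11) - 4 ≡ 6. → (11, 6)
3Q: (11, 6) + (3, 4). λ = (4 - 6)/(3 - 11) ≡ 11/5 mod 13. 5⁻¹ ≡ 8 (mod 13), so λ ≡ 10.
  x = λ² - 11 - 3 = 100 - 14 ≡ 8; y = λ·(11 - 8) - 6 ≡ 11. → (8, 11)
4Q: (8, 11) + (3, 4). λ = (4 - 11)/(3 - 8) ≡ 6/8 mod 13. 8⁻¹ ≡ 5 (mod 13), so λ ≡ 4.
  x = λ² - 8 - 3 = 16 - 11 ≡ 5; y = λ·(8 - 5) - 11 ≡ 1. → (5, 1)
5Q: (5, 1) + (3, 4). λ = (4 - 1)/(3 - 5) ≡ 3/11 mod 13. 11⁻¹ ≡ 6 (mod 13), so λ ≡ 5.
  x = λ² - 5 - 3 = 25 - 8 ≡ 4; y = λ·(5 - 4) - 1 ≡ 4. → (4, 4)

(4, 4)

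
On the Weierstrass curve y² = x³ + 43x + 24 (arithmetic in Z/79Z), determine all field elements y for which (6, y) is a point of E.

x³ + 43x + 24 = 498 ≡ 24 (mod 79).
24 is a non-residue mod 79; no y exists.

none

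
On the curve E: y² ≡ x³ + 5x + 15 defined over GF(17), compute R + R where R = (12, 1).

tangent at (12, 1): λ = (3·12² + 5)/(2·1) ≡ 12/2. 2⁻¹ ≡ 9 (mod 17), so λ ≡ 12·9 ≡ 6.
  x = λ² - 12 - 12 = 36 - 24 ≡ 12; y = λ·(12 - 12) - 1 ≡ 16. → (12, 16)

(12, 16)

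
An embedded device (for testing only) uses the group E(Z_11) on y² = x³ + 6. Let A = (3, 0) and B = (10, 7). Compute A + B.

(3, 0) + (10, 7). λ = (7 - 0)/(10 - 3) ≡ 7/7 mod 11. 7⁻¹ ≡ 8 (mod 11) since 7·8 = 56 ≡ 1, so λ ≡ 1.
  x = λ² - 3 - 10 = 1 - 13 ≡ 10; y = λ·(3 - 10) - 0 ≡ 4. → (10, 4)

(10, 4)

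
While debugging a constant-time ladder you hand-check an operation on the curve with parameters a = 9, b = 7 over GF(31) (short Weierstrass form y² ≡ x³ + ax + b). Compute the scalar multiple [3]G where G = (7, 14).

Repeated addition: build up to 3G.
2G: tangent at (7, 14): λ = (3·7² + 9)/(2·14) ≡ 1/28. 28⁻¹ ≡ 10 (mod 31) since 28·10 = 280 ≡ 1, so λ ≡ 1·10 ≡ 10.
  x = λ² - 7 - 7 = 100 - 14 ≡ 24; y = λ·(7 - 24) - 14 ≡ 2. → (24, 2)
3G: (24, 2) + (7, 14). λ = (14 - 2)/(7 - 24) ≡ 12/14 mod 31. 14⁻¹ ≡ 20 (mod 31), so λ ≡ 23.
  x = λ² - 24 - 7 = 529 - 31 ≡ 2; y = λ·(24 - 2) - 2 ≡ 8. → (2, 8)

(2, 8)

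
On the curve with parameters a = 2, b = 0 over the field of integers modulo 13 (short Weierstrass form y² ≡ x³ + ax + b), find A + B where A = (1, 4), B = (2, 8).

(0, 0)

(1, 4) + (2, 8). λ = (8 - 4)/(2 - 1) ≡ 4/1 mod 13. 1⁻¹ ≡ 1 (mod 13) since 1·1 = 1 ≡ 1, so λ ≡ 4.
  x = λ² - 1 - 2 = 16 - 3 ≡ 0; y = λ·(1 - 0) - 4 ≡ 0. → (0, 0)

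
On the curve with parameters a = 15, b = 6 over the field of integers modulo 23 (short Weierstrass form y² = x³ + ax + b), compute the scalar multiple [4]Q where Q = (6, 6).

(13, 11)

Repeated addition: build up to 4Q.
2Q: tangent at (6, 6): λ = (3·6² + 15)/(2·6) ≡ 8/12. 12⁻¹ ≡ 2 (mod 23), so λ ≡ 8·2 ≡ 16.
  x = λ² - 6 - 6 = 256 - 12 ≡ 14; y = λ·(6 - 14) - 6 ≡ 4. → (14, 4)
3Q: (14, 4) + (6, 6). λ = (6 - 4)/(6 - 14) ≡ 2/15 mod 23. 15⁻¹ ≡ 20 (mod 23), so λ ≡ 17.
  x = λ² - 14 - 6 = 289 - 20 ≡ 16; y = λ·(14 - 16) - 4 ≡ 8. → (16, 8)
4Q: (16, 8) + (6, 6). λ = (6 - 8)/(6 - 16) ≡ 21/13 mod 23. 13⁻¹ ≡ 16 (mod 23) since 13·16 = 208 ≡ 1, so λ ≡ 14.
  x = λ² - 16 - 6 = 196 - 22 ≡ 13; y = λ·(16 - 13) - 8 ≡ 11. → (13, 11)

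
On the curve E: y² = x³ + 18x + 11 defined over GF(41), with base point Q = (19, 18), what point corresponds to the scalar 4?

Repeated addition: build up to 4Q.
2Q: tangent at (19, 18): λ = (3·19² + 18)/(2·18) ≡ 35/36. 36⁻¹ ≡ 8 (mod 41) since 36·8 = 288 ≡ 1, so λ ≡ 35·8 ≡ 34.
  x = λ² - 19 - 19 = 1156 - 38 ≡ 11; y = λ·(19 - 11) - 18 ≡ 8. → (11, 8)
3Q: (11, 8) + (19, 18). λ = (18 - 8)/(19 - 11) ≡ 10/8 mod 41. 8⁻¹ ≡ 36 (mod 41), so λ ≡ 32.
  x = λ² - 11 - 19 = 1024 - 30 ≡ 10; y = λ·(11 - 10) - 8 ≡ 24. → (10, 24)
4Q: (10, 24) + (19, 18). λ = (18 - 24)/(19 - 10) ≡ 35/9 mod 41. 9⁻¹ ≡ 32 (mod 41), so λ ≡ 13.
  x = λ² - 10 - 19 = 169 - 29 ≡ 17; y = λ·(10 - 17) - 24 ≡ 8. → (17, 8)

(17, 8)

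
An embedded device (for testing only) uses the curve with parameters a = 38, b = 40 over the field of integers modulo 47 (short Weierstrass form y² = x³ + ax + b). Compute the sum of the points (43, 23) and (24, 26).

(43, 23) + (24, 26). λ = (26 - 23)/(24 - 43) ≡ 3/28 mod 47. 28⁻¹ ≡ 42 (mod 47) since 28·42 = 1176 ≡ 1, so λ ≡ 32.
  x = λ² - 43 - 24 = 1024 - 67 ≡ 17; y = λ·(43 - 17) - 23 ≡ 10. → (17, 10)

(17, 10)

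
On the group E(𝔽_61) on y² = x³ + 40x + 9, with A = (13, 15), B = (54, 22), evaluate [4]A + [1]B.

(14, 43)

First 4A:
Repeated addition: build up to 4A.
2A: tangent at (13, 15): λ = (3·13² + 40)/(2·15) ≡ 59/30. 30⁻¹ ≡ 59 (mod 61), so λ ≡ 59·59 ≡ 4.
  x = λ² - 13 - 13 = 16 - 26 ≡ 51; y = λ·(13 - 51) - 15 ≡ 16. → (51, 16)
3A: (51, 16) + (13, 15). λ = (15 - 16)/(13 - 51) ≡ 60/23 mod 61. 23⁻¹ ≡ 8 (mod 61) since 23·8 = 184 ≡ 1, so λ ≡ 53.
  x = λ² - 51 - 13 = 2809 - 64 ≡ 0; y = λ·(51 - 0) - 16 ≡ 3. → (0, 3)
4A: (0, 3) + (13, 15). λ = (15 - 3)/(13 - 0) ≡ 12/13 mod 61. 13⁻¹ ≡ 47 (mod 61), so λ ≡ 15.
  x = λ² - 0 - 13 = 225 - 13 ≡ 29; y = λ·(0 - 29) - 3 ≡ 50. → (29, 50)
4A = (29, 50).
Finally 4A + B:
(29, 50) + (54, 22). λ = (22 - 50)/(54 - 29) ≡ 33/25 mod 61. 25⁻¹ ≡ 22 (mod 61), so λ ≡ 55.
  x = λ² - 29 - 54 = 3025 - 83 ≡ 14; y = λ·(29 - 14) - 50 ≡ 43. → (14, 43)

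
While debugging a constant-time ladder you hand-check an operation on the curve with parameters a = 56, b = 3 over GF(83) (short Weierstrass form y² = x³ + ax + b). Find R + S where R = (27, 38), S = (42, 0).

(27, 38) + (42, 0). λ = (0 - 38)/(42 - 27) ≡ 45/15 mod 83. 15⁻¹ ≡ 72 (mod 83), so λ ≡ 3.
  x = λ² - 27 - 42 = 9 - 69 ≡ 23; y = λ·(27 - 23) - 38 ≡ 57. → (23, 57)

(23, 57)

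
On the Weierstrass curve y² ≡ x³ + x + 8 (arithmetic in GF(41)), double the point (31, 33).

tangent at (31, 33): λ = (3·31² + 1)/(2·33) ≡ 14/25. 25⁻¹ ≡ 23 (mod 41) since 25·23 = 575 ≡ 1, so λ ≡ 14·23 ≡ 35.
  x = λ² - 31 - 31 = 1225 - 62 ≡ 15; y = λ·(31 - 15) - 33 ≡ 35. → (15, 35)

(15, 35)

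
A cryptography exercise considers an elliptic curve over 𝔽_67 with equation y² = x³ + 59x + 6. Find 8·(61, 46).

(9, 23)

Write G = (61, 46).
Double-and-add on 8 = (1000)₂. Start with G = (61, 46) for the leading 1-bit.
double: tangent at (61, 46): λ = (3·61² + 59)/(2·46) ≡ 33/25. 25⁻¹ ≡ 59 (mod 67), so λ ≡ 33·59 ≡ 4.
  x = λ² - 61 - 61 = 16 - 122 ≡ 28; y = λ·(61 - 28) - 46 ≡ 19. → (28, 19)
double: tangent at (28, 19): λ = (3·28² + 59)/(2·19) ≡ 66/38. 38⁻¹ ≡ 30 (mod 67), so λ ≡ 66·30 ≡ 37.
  x = λ² - 28 - 28 = 1369 - 56 ≡ 40; y = λ·(28 - 40) - 19 ≡ 6. → (40, 6)
double: tangent at (40, 6): λ = (3·40² + 59)/(2·6) ≡ 35/12. 12⁻¹ ≡ 28 (mod 67) since 12·28 = 336 ≡ 1, so λ ≡ 35·28 ≡ 42.
  x = λ² - 40 - 40 = 1764 - 80 ≡ 9; y = λ·(40 - 9) - 6 ≡ 23. → (9, 23)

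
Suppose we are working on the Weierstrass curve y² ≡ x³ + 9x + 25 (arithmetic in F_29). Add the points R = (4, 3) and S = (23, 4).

(11, 18)

(4, 3) + (23, 4). λ = (4 - 3)/(23 - 4) ≡ 1/19 mod 29. 19⁻¹ ≡ 26 (mod 29), so λ ≡ 26.
  x = λ² - 4 - 23 = 676 - 27 ≡ 11; y = λ·(4 - 11) - 3 ≡ 18. → (11, 18)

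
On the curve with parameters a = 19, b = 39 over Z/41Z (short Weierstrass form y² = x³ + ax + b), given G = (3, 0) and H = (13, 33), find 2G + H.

(13, 33)

First 2G:
Repeated addition: build up to 2G.
2G: (3, 0) + (3, 0): same x and y₁ ≡ -y₂, so the sum is the point at infinity.
2G = the point at infinity.
Finally 2G + H:
the point at infinity + (13, 33) = (13, 33) (identity).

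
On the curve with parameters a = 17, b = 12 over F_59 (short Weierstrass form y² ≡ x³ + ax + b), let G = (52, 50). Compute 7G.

(9, 3)

Double-and-add on 7 = (111)₂. Start with G = (52, 50) for the leading 1-bit.
double: tangent at (52, 50): λ = (3·52² + 17)/(2·50) ≡ 46/41. 41⁻¹ ≡ 36 (mod 59), so λ ≡ 46·36 ≡ 4.
  x = λ² - 52 - 52 = 16 - 104 ≡ 30; y = λ·(52 - 30) - 50 ≡ 38. → (30, 38)
add G: (30, 38) + (52, 50). λ = (50 - 38)/(52 - 30) ≡ 12/22 mod 59. 22⁻¹ ≡ 51 (mod 59), so λ ≡ 22.
  x = λ² - 30 - 52 = 484 - 82 ≡ 48; y = λ·(30 - 48) - 38 ≡ 38. → (48, 38)
double: tangent at (48, 38): λ = (3·48² + 17)/(2·38) ≡ 26/17. 17⁻¹ ≡ 7 (mod 59), so λ ≡ 26·7 ≡ 5.
  x = λ² - 48 - 48 = 25 - 96 ≡ 47; y = λ·(48 - 47) - 38 ≡ 26. → (47, 26)
add G: (47, 26) + (52, 50). λ = (50 - 26)/(52 - 47) ≡ 24/5 mod 59. 5⁻¹ ≡ 12 (mod 59), so λ ≡ 52.
  x = λ² - 47 - 52 = 2704 - 99 ≡ 9; y = λ·(47 - 9) - 26 ≡ 3. → (9, 3)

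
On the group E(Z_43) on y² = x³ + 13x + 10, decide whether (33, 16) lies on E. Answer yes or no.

yes

y² = 16² ≡ 41; x³ + 13x + 10 = 36376 ≡ 41 (mod 43). 41 = 41.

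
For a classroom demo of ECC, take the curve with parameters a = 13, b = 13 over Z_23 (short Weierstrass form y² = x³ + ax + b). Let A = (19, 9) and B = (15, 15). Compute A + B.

(20, 4)

(19, 9) + (15, 15). λ = (15 - 9)/(15 - 19) ≡ 6/19 mod 23. 19⁻¹ ≡ 17 (mod 23), so λ ≡ 10.
  x = λ² - 19 - 15 = 100 - 34 ≡ 20; y = λ·(19 - 20) - 9 ≡ 4. → (20, 4)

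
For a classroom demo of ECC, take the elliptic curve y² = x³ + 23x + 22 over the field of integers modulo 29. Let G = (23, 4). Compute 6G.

(13, 13)

Repeated addition: build up to 6G.
2G: tangent at (23, 4): λ = (3·23² + 23)/(2·4) ≡ 15/8. 8⁻¹ ≡ 11 (mod 29), so λ ≡ 15·11 ≡ 20.
  x = λ² - 23 - 23 = 400 - 46 ≡ 6; y = λ·(23 - 6) - 4 ≡ 17. → (6, 17)
3G: (6, 17) + (23, 4). λ = (4 - 17)/(23 - 6) ≡ 16/17 mod 29. 17⁻¹ ≡ 12 (mod 29) since 17·12 = 204 ≡ 1, so λ ≡ 18.
  x = λ² - 6 - 23 = 324 - 29 ≡ 5; y = λ·(6 - 5) - 17 ≡ 1. → (5, 1)
4G: (5, 1) + (23, 4). λ = (4 - 1)/(23 - 5) ≡ 3/18 mod 29. 18⁻¹ ≡ 21 (mod 29), so λ ≡ 5.
  x = λ² - 5 - 23 = 25 - 28 ≡ 26; y = λ·(5 - 26) - 1 ≡ 10. → (26, 10)
5G: (26, 10) + (23, 4). λ = (4 - 10)/(23 - 26) ≡ 23/26 mod 29. 26⁻¹ ≡ 19 (mod 29), so λ ≡ 2.
  x = λ² - 26 - 23 = 4 - 49 ≡ 13; y = λ·(26 - 13) - 10 ≡ 16. → (13, 16)
6G: (13, 16) + (23, 4). λ = (4 - 16)/(23 - 13) ≡ 17/10 mod 29. 10⁻¹ ≡ 3 (mod 29) since 10·3 = 30 ≡ 1, so λ ≡ 22.
  x = λ² - 13 - 23 = 484 - 36 ≡ 13; y = λ·(13 - 13) - 16 ≡ 13. → (13, 13)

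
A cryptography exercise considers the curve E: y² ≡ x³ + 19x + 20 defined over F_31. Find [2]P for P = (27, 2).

(27, 29)

tangent at (27, 2): λ = (3·27² + 19)/(2·2) ≡ 5/4. 4⁻¹ ≡ 8 (mod 31) since 4·8 = 32 ≡ 1, so λ ≡ 5·8 ≡ 9.
  x = λ² - 27 - 27 = 81 - 54 ≡ 27; y = λ·(27 - 27) - 2 ≡ 29. → (27, 29)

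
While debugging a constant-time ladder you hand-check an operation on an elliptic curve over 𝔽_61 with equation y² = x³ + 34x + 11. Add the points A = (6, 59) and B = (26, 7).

(26, 54)

(6, 59) + (26, 7). λ = (7 - 59)/(26 - 6) ≡ 9/20 mod 61. 20⁻¹ ≡ 58 (mod 61), so λ ≡ 34.
  x = λ² - 6 - 26 = 1156 - 32 ≡ 26; y = λ·(6 - 26) - 59 ≡ 54. → (26, 54)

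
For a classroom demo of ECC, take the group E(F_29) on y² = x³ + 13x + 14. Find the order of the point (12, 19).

2P: tangent at (12, 19): λ = (3·12² + 13)/(2·19) ≡ 10/9. 9⁻¹ ≡ 13 (mod 29), so λ ≡ 10·13 ≡ 14.
  x = λ² - 12 - 12 = 196 - 24 ≡ 27; y = λ·(12 - 27) - 19 ≡ 3. → (27, 3)
3P: (27, 3) + (12, 19). λ = (19 - 3)/(12 - 27) ≡ 16/14 mod 29. 14⁻¹ ≡ 27 (mod 29), so λ ≡ 26.
  x = λ² - 27 - 12 = 676 - 39 ≡ 28; y = λ·(27 - 28) - 3 ≡ 0. → (28, 0)
4P: (28, 0) + (12, 19). λ = (19 - 0)/(12 - 28) ≡ 19/13 mod 29. 13⁻¹ ≡ 9 (mod 29), so λ ≡ 26.
  x = λ² - 28 - 12 = 676 - 40 ≡ 27; y = λ·(28 - 27) - 0 ≡ 26. → (27, 26)
5P: (27, 26) + (12, 19). λ = (19 - 26)/(12 - 27) ≡ 22/14 mod 29. 14⁻¹ ≡ 27 (mod 29), so λ ≡ 14.
  x = λ² - 27 - 12 = 196 - 39 ≡ 12; y = λ·(27 - 12) - 26 ≡ 10. → (12, 10)
6P: (12, 10) + (12, 19): same x and y₁ ≡ -y₂, so the sum is the point at infinity.
6P = the point at infinity, so the order is 6.

6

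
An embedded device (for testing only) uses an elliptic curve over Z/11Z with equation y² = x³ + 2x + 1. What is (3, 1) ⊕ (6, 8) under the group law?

(5, 9)

(3, 1) + (6, 8). λ = (8 - 1)/(6 - 3) ≡ 7/3 mod 11. 3⁻¹ ≡ 4 (mod 11) since 3·4 = 12 ≡ 1, so λ ≡ 6.
  x = λ² - 3 - 6 = 36 - 9 ≡ 5; y = λ·(3 - 5) - 1 ≡ 9. → (5, 9)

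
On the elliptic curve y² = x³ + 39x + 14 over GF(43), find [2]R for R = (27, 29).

tangent at (27, 29): λ = (3·27² + 39)/(2·29) ≡ 33/15. 15⁻¹ ≡ 23 (mod 43), so λ ≡ 33·23 ≡ 28.
  x = λ² - 27 - 27 = 784 - 54 ≡ 42; y = λ·(27 - 42) - 29 ≡ 24. → (42, 24)

(42, 24)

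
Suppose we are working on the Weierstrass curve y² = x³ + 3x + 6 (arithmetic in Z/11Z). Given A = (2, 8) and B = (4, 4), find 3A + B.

First 3A:
Repeated addition: build up to 3A.
2A: tangent at (2, 8): λ = (3·2² + 3)/(2·8) ≡ 4/5. 5⁻¹ ≡ 9 (mod 11), so λ ≡ 4·9 ≡ 3.
  x = λ² - 2 - 2 = 9 - 4 ≡ 5; y = λ·(2 - 5) - 8 ≡ 5. → (5, 5)
3A: (5, 5) + (2, 8). λ = (8 - 5)/(2 - 5) ≡ 3/8 mod 11. 8⁻¹ ≡ 7 (mod 11) since 8·7 = 56 ≡ 1, so λ ≡ 10.
  x = λ² - 5 - 2 = 100 - 7 ≡ 5; y = λ·(5 - 5) - 5 ≡ 6. → (5, 6)
3A = (5, 6).
Finally 3A + B:
(5, 6) + (4, 4). λ = (4 - 6)/(4 - 5) ≡ 9/10 mod 11. 10⁻¹ ≡ 10 (mod 11), so λ ≡ 2.
  x = λ² - 5 - 4 = 4 - 9 ≡ 6; y = λ·(5 - 6) - 6 ≡ 3. → (6, 3)

(6, 3)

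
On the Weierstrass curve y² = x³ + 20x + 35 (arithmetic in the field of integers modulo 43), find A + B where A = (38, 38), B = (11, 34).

(29, 35)

(38, 38) + (11, 34). λ = (34 - 38)/(11 - 38) ≡ 39/16 mod 43. 16⁻¹ ≡ 35 (mod 43), so λ ≡ 32.
  x = λ² - 38 - 11 = 1024 - 49 ≡ 29; y = λ·(38 - 29) - 38 ≡ 35. → (29, 35)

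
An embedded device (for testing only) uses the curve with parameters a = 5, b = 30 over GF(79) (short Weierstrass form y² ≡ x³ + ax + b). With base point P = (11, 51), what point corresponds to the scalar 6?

(11, 51)

Double-and-add on 6 = (110)₂. Start with P = (11, 51) for the leading 1-bit.
double: tangent at (11, 51): λ = (3·11² + 5)/(2·51) ≡ 52/23. 23⁻¹ ≡ 55 (mod 79) since 23·55 = 1265 ≡ 1, so λ ≡ 52·55 ≡ 16.
  x = λ² - 11 - 11 = 256 - 22 ≡ 76; y = λ·(11 - 76) - 51 ≡ 15. → (76, 15)
add P: (76, 15) + (11, 51). λ = (51 - 15)/(11 - 76) ≡ 36/14 mod 79. 14⁻¹ ≡ 17 (mod 79), so λ ≡ 59.
  x = λ² - 76 - 11 = 3481 - 87 ≡ 76; y = λ·(76 - 76) - 15 ≡ 64. → (76, 64)
double: tangent at (76, 64): λ = (3·76² + 5)/(2·64) ≡ 32/49. 49⁻¹ ≡ 50 (mod 79) since 49·50 = 2450 ≡ 1, so λ ≡ 32·50 ≡ 20.
  x = λ² - 76 - 76 = 400 - 152 ≡ 11; y = λ·(76 - 11) - 64 ≡ 51. → (11, 51)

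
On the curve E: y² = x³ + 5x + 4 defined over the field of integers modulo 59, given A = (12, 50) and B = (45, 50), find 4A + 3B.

First 4A:
Double-and-add on 4 = (100)₂. Start with A = (12, 50) for the leading 1-bit.
double: tangent at (12, 50): λ = (3·12² + 5)/(2·50) ≡ 24/41. 41⁻¹ ≡ 36 (mod 59) since 41·36 = 1476 ≡ 1, so λ ≡ 24·36 ≡ 38.
  x = λ² - 12 - 12 = 1444 - 24 ≡ 4; y = λ·(12 - 4) - 50 ≡ 18. → (4, 18)
double: tangent at (4, 18): λ = (3·4² + 5)/(2·18) ≡ 53/36. 36⁻¹ ≡ 41 (mod 59), so λ ≡ 53·41 ≡ 49.
  x = λ² - 4 - 4 = 2401 - 8 ≡ 33; y = λ·(4 - 33) - 18 ≡ 36. → (33, 36)
4A = (33, 36).
Next 3B:
Repeated addition: build up to 3B.
2B: tangent at (45, 50): λ = (3·45² + 5)/(2·50) ≡ 3/41. 41⁻¹ ≡ 36 (mod 59), so λ ≡ 3·36 ≡ 49.
  x = λ² - 45 - 45 = 2401 - 90 ≡ 10; y = λ·(45 - 10) - 50 ≡ 13. → (10, 13)
3B: (10, 13) + (45, 50). λ = (50 - 13)/(45 - 10) ≡ 37/35 mod 59. 35⁻¹ ≡ 27 (mod 59), so λ ≡ 55.
  x = λ² - 10 - 45 = 3025 - 55 ≡ 20; y = λ·(10 - 20) - 13 ≡ 27. → (20, 27)
3B = (20, 27).
Finally 4A + 3B:
(33, 36) + (20, 27). λ = (27 - 36)/(20 - 33) ≡ 50/46 mod 59. 46⁻¹ ≡ 9 (mod 59) since 46·9 = 414 ≡ 1, so λ ≡ 37.
  x = λ² - 33 - 20 = 1369 - 53 ≡ 18; y = λ·(33 - 18) - 36 ≡ 47. → (18, 47)

(18, 47)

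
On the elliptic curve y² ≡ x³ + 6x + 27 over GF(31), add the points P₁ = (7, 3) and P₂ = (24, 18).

(7, 3) + (24, 18). λ = (18 - 3)/(24 - 7) ≡ 15/17 mod 31. 17⁻¹ ≡ 11 (mod 31), so λ ≡ 10.
  x = λ² - 7 - 24 = 100 - 31 ≡ 7; y = λ·(7 - 7) - 3 ≡ 28. → (7, 28)

(7, 28)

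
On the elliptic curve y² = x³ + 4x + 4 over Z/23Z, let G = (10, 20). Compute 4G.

Double-and-add on 4 = (100)₂. Start with G = (10, 20) for the leading 1-bit.
double: tangent at (10, 20): λ = (3·10² + 4)/(2·20) ≡ 5/17. 17⁻¹ ≡ 19 (mod 23) since 17·19 = 323 ≡ 1, so λ ≡ 5·19 ≡ 3.
  x = λ² - 10 - 10 = 9 - 20 ≡ 12; y = λ·(10 - 12) - 20 ≡ 20. → (12, 20)
double: tangent at (12, 20): λ = (3·12² + 4)/(2·20) ≡ 22/17. 17⁻¹ ≡ 19 (mod 23) since 17·19 = 323 ≡ 1, so λ ≡ 22·19 ≡ 4.
  x = λ² - 12 - 12 = 16 - 24 ≡ 15; y = λ·(12 - 15) - 20 ≡ 14. → (15, 14)

(15, 14)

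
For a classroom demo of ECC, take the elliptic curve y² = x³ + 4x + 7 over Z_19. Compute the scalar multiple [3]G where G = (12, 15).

Repeated addition: build up to 3G.
2G: tangent at (12, 15): λ = (3·12² + 4)/(2·15) ≡ 18/11. 11⁻¹ ≡ 7 (mod 19), so λ ≡ 18·7 ≡ 12.
  x = λ² - 12 - 12 = 144 - 24 ≡ 6; y = λ·(12 - 6) - 15 ≡ 0. → (6, 0)
3G: (6, 0) + (12, 15). λ = (15 - 0)/(12 - 6) ≡ 15/6 mod 19. 6⁻¹ ≡ 16 (mod 19), so λ ≡ 12.
  x = λ² - 6 - 12 = 144 - 18 ≡ 12; y = λ·(6 - 12) - 0 ≡ 4. → (12, 4)

(12, 4)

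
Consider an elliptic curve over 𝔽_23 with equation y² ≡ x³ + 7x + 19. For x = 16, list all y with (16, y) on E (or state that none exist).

8, 15

x³ + 7x + 19 = 4227 ≡ 18 (mod 23).
Square roots of 18 mod 23: 8 and 15 (since 8² = 64 ≡ 18).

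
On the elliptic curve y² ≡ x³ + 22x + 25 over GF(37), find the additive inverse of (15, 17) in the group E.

-(15, 17) = (15, -17 mod 37) = (15, 20).

(15, 20)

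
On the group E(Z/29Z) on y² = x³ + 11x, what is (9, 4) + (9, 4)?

(24, 20)

tangent at (9, 4): λ = (3·9² + 11)/(2·4) ≡ 22/8. 8⁻¹ ≡ 11 (mod 29), so λ ≡ 22·11 ≡ 10.
  x = λ² - 9 - 9 = 100 - 18 ≡ 24; y = λ·(9 - 24) - 4 ≡ 20. → (24, 20)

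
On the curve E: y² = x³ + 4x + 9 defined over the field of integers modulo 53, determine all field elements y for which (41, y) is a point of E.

none

x³ + 4x + 9 = 69094 ≡ 35 (mod 53).
35 is a non-residue mod 53; no y exists.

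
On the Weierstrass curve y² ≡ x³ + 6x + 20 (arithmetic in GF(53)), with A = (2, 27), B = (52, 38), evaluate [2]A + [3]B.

(35, 49)

First 2A:
Repeated addition: build up to 2A.
2A: tangent at (2, 27): λ = (3·2² + 6)/(2·27) ≡ 18/1. 1⁻¹ ≡ 1 (mod 53), so λ ≡ 18·1 ≡ 18.
  x = λ² - 2 - 2 = 324 - 4 ≡ 2; y = λ·(2 - 2) - 27 ≡ 26. → (2, 26)
2A = (2, 26).
Next 3B:
Repeated addition: build up to 3B.
2B: tangent at (52, 38): λ = (3·52² + 6)/(2·38) ≡ 9/23. 23⁻¹ ≡ 30 (mod 53), so λ ≡ 9·30 ≡ 5.
  x = λ² - 52 - 52 = 25 - 104 ≡ 27; y = λ·(52 - 27) - 38 ≡ 34. → (27, 34)
3B: (27, 34) + (52, 38). λ = (38 - 34)/(52 - 27) ≡ 4/25 mod 53. 25⁻¹ ≡ 17 (mod 53), so λ ≡ 15.
  x = λ² - 27 - 52 = 225 - 79 ≡ 40; y = λ·(27 - 40) - 34 ≡ 36. → (40, 36)
3B = (40, 36).
Finally 2A + 3B:
(2, 26) + (40, 36). λ = (36 - 26)/(40 - 2) ≡ 10/38 mod 53. 38⁻¹ ≡ 7 (mod 53), so λ ≡ 17.
  x = λ² - 2 - 40 = 289 - 42 ≡ 35; y = λ·(2 - 35) - 26 ≡ 49. → (35, 49)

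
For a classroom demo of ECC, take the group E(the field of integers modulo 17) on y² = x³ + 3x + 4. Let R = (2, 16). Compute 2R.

(14, 6)

tangent at (2, 16): λ = (3·2² + 3)/(2·16) ≡ 15/15. 15⁻¹ ≡ 8 (mod 17) since 15·8 = 120 ≡ 1, so λ ≡ 15·8 ≡ 1.
  x = λ² - 2 - 2 = 1 - 4 ≡ 14; y = λ·(2 - 14) - 16 ≡ 6. → (14, 6)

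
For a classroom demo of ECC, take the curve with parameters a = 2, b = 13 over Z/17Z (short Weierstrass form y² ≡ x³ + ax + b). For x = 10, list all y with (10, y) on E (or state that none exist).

x³ + 2x + 13 = 1033 ≡ 13 (mod 17).
Square roots of 13 mod 17: 8 and 9 (since 8² = 64 ≡ 13).

8, 9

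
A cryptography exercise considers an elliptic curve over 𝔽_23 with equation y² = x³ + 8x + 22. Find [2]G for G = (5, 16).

tangent at (5, 16): λ = (3·5² + 8)/(2·16) ≡ 14/9. 9⁻¹ ≡ 18 (mod 23) since 9·18 = 162 ≡ 1, so λ ≡ 14·18 ≡ 22.
  x = λ² - 5 - 5 = 484 - 10 ≡ 14; y = λ·(5 - 14) - 16 ≡ 16. → (14, 16)

(14, 16)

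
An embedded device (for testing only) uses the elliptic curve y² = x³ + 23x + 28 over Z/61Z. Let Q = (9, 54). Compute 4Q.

Repeated addition: build up to 4Q.
2Q: tangent at (9, 54): λ = (3·9² + 23)/(2·54) ≡ 22/47. 47⁻¹ ≡ 13 (mod 61) since 47·13 = 611 ≡ 1, so λ ≡ 22·13 ≡ 42.
  x = λ² - 9 - 9 = 1764 - 18 ≡ 38; y = λ·(9 - 38) - 54 ≡ 9. → (38, 9)
3Q: (38, 9) + (9, 54). λ = (54 - 9)/(9 - 38) ≡ 45/32 mod 61. 32⁻¹ ≡ 21 (mod 61), so λ ≡ 30.
  x = λ² - 38 - 9 = 900 - 47 ≡ 60; y = λ·(38 - 60) - 9 ≡ 2. → (60, 2)
4Q: (60, 2) + (9, 54). λ = (54 - 2)/(9 - 60) ≡ 52/10 mod 61. 10⁻¹ ≡ 55 (mod 61), so λ ≡ 54.
  x = λ² - 60 - 9 = 2916 - 69 ≡ 41; y = λ·(60 - 41) - 2 ≡ 48. → (41, 48)

(41, 48)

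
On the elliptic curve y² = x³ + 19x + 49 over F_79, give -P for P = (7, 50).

-(7, 50) = (7, -50 mod 79) = (7, 29).

(7, 29)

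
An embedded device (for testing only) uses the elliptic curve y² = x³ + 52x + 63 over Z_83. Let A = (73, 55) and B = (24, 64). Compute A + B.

(14, 7)

(73, 55) + (24, 64). λ = (64 - 55)/(24 - 73) ≡ 9/34 mod 83. 34⁻¹ ≡ 22 (mod 83), so λ ≡ 32.
  x = λ² - 73 - 24 = 1024 - 97 ≡ 14; y = λ·(73 - 14) - 55 ≡ 7. → (14, 7)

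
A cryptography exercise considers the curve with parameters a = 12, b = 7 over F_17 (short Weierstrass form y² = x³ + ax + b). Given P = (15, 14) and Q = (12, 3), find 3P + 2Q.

(15, 3)

First 3P:
Repeated addition: build up to 3P.
2P: tangent at (15, 14): λ = (3·15² + 12)/(2·14) ≡ 7/11. 11⁻¹ ≡ 14 (mod 17) since 11·14 = 154 ≡ 1, so λ ≡ 7·14 ≡ 13.
  x = λ² - 15 - 15 = 169 - 30 ≡ 3; y = λ·(15 - 3) - 14 ≡ 6. → (3, 6)
3P: (3, 6) + (15, 14). λ = (14 - 6)/(15 - 3) ≡ 8/12 mod 17. 12⁻¹ ≡ 10 (mod 17), so λ ≡ 12.
  x = λ² - 3 - 15 = 144 - 18 ≡ 7; y = λ·(3 - 7) - 6 ≡ 14. → (7, 14)
3P = (7, 14).
Next 2Q:
Repeated addition: build up to 2Q.
2Q: tangent at (12, 3): λ = (3·12² + 12)/(2·3) ≡ 2/6. 6⁻¹ ≡ 3 (mod 17), so λ ≡ 2·3 ≡ 6.
  x = λ² - 12 - 12 = 36 - 24 ≡ 12; y = λ·(12 - 12) - 3 ≡ 14. → (12, 14)
2Q = (12, 14).
Finally 3P + 2Q:
(7, 14) + (12, 14). λ = (14 - 14)/(12 - 7) ≡ 0/5 mod 17. 5⁻¹ ≡ 7 (mod 17), so λ ≡ 0.
  x = λ² - 7 - 12 = 0 - 19 ≡ 15; y = λ·(7 - 15) - 14 ≡ 3. → (15, 3)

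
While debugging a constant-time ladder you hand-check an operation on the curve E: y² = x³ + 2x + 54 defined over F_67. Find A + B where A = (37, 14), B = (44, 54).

(46, 59)

(37, 14) + (44, 54). λ = (54 - 14)/(44 - 37) ≡ 40/7 mod 67. 7⁻¹ ≡ 48 (mod 67) since 7·48 = 336 ≡ 1, so λ ≡ 44.
  x = λ² - 37 - 44 = 1936 - 81 ≡ 46; y = λ·(37 - 46) - 14 ≡ 59. → (46, 59)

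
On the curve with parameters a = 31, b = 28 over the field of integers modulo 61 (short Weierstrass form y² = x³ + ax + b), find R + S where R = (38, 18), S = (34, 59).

(38, 18) + (34, 59). λ = (59 - 18)/(34 - 38) ≡ 41/57 mod 61. 57⁻¹ ≡ 15 (mod 61), so λ ≡ 5.
  x = λ² - 38 - 34 = 25 - 72 ≡ 14; y = λ·(38 - 14) - 18 ≡ 41. → (14, 41)

(14, 41)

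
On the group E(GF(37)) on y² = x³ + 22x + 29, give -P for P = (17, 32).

-(17, 32) = (17, -32 mod 37) = (17, 5).

(17, 5)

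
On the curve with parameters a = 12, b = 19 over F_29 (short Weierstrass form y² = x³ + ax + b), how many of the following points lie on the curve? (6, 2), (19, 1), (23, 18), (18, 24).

(6, 2): 2² ≡ 4, rhs ≡ 17 → off.
(19, 1): 1² ≡ 1, rhs ≡ 1 → on.
(23, 18): 18² ≡ 5, rhs ≡ 21 → off.
(18, 24): 24² ≡ 25, rhs ≡ 6 → off.

1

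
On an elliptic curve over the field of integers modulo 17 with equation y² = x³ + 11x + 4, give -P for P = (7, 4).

(7, 13)

-(7, 4) = (7, -4 mod 17) = (7, 13).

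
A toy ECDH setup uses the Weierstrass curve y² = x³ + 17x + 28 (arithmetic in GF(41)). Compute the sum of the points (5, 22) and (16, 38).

(15, 38)

(5, 22) + (16, 38). λ = (38 - 22)/(16 - 5) ≡ 16/11 mod 41. 11⁻¹ ≡ 15 (mod 41) since 11·15 = 165 ≡ 1, so λ ≡ 35.
  x = λ² - 5 - 16 = 1225 - 21 ≡ 15; y = λ·(5 - 15) - 22 ≡ 38. → (15, 38)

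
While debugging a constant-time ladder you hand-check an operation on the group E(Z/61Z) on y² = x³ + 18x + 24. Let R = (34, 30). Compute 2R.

tangent at (34, 30): λ = (3·34² + 18)/(2·30) ≡ 9/60. 60⁻¹ ≡ 60 (mod 61), so λ ≡ 9·60 ≡ 52.
  x = λ² - 34 - 34 = 2704 - 68 ≡ 13; y = λ·(34 - 13) - 30 ≡ 25. → (13, 25)

(13, 25)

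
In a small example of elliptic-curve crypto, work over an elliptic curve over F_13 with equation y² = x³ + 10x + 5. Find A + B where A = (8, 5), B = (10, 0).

(8, 5) + (10, 0). λ = (0 - 5)/(10 - 8) ≡ 8/2 mod 13. 2⁻¹ ≡ 7 (mod 13), so λ ≡ 4.
  x = λ² - 8 - 10 = 16 - 18 ≡ 11; y = λ·(8 - 11) - 5 ≡ 9. → (11, 9)

(11, 9)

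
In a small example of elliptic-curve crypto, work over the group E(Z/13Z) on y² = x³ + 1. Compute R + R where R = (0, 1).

tangent at (0, 1): λ = (3·0² + 0)/(2·1) ≡ 0/2. 2⁻¹ ≡ 7 (mod 13) since 2·7 = 14 ≡ 1, so λ ≡ 0·7 ≡ 0.
  x = λ² - 0 - 0 = 0 - 0 ≡ 0; y = λ·(0 - 0) - 1 ≡ 12. → (0, 12)

(0, 12)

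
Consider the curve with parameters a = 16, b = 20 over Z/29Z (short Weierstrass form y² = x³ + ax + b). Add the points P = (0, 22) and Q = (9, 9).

(0, 22) + (9, 9). λ = (9 - 22)/(9 - 0) ≡ 16/9 mod 29. 9⁻¹ ≡ 13 (mod 29), so λ ≡ 5.
  x = λ² - 0 - 9 = 25 - 9 ≡ 16; y = λ·(0 - 16) - 22 ≡ 14. → (16, 14)

(16, 14)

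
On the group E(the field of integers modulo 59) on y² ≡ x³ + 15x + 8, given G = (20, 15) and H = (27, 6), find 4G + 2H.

(14, 37)

First 4G:
Repeated addition: build up to 4G.
2G: tangent at (20, 15): λ = (3·20² + 15)/(2·15) ≡ 35/30. 30⁻¹ ≡ 2 (mod 59) since 30·2 = 60 ≡ 1, so λ ≡ 35·2 ≡ 11.
  x = λ² - 20 - 20 = 121 - 40 ≡ 22; y = λ·(20 - 22) - 15 ≡ 22. → (22, 22)
3G: (22, 22) + (20, 15). λ = (15 - 22)/(20 - 22) ≡ 52/57 mod 59. 57⁻¹ ≡ 29 (mod 59), so λ ≡ 33.
  x = λ² - 22 - 20 = 1089 - 42 ≡ 44; y = λ·(22 - 44) - 22 ≡ 19. → (44, 19)
4G: (44, 19) + (20, 15). λ = (15 - 19)/(20 - 44) ≡ 55/35 mod 59. 35⁻¹ ≡ 27 (mod 59), so λ ≡ 10.
  x = λ² - 44 - 20 = 100 - 64 ≡ 36; y = λ·(44 - 36) - 19 ≡ 2. → (36, 2)
4G = (36, 2).
Next 2H:
Repeated addition: build up to 2H.
2H: tangent at (27, 6): λ = (3·27² + 15)/(2·6) ≡ 19/12. 12⁻¹ ≡ 5 (mod 59), so λ ≡ 19·5 ≡ 36.
  x = λ² - 27 - 27 = 1296 - 54 ≡ 3; y = λ·(27 - 3) - 6 ≡ 32. → (3, 32)
2H = (3, 32).
Finally 4G + 2H:
(36, 2) + (3, 32). λ = (32 - 2)/(3 - 36) ≡ 30/26 mod 59. 26⁻¹ ≡ 25 (mod 59), so λ ≡ 42.
  x = λ² - 36 - 3 = 1764 - 39 ≡ 14; y = λ·(36 - 14) - 2 ≡ 37. → (14, 37)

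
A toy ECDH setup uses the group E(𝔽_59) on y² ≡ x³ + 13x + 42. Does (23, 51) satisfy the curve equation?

y² = 51² ≡ 5; x³ + 13x + 42 = 12508 ≡ 0 (mod 59). 5 ≠ 0.

no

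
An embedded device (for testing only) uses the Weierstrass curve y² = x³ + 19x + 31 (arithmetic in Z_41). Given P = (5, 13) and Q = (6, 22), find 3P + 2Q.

(2, 6)

First 3P:
Repeated addition: build up to 3P.
2P: tangent at (5, 13): λ = (3·5² + 19)/(2·13) ≡ 12/26. 26⁻¹ ≡ 30 (mod 41), so λ ≡ 12·30 ≡ 32.
  x = λ² - 5 - 5 = 1024 - 10 ≡ 30; y = λ·(5 - 30) - 13 ≡ 7. → (30, 7)
3P: (30, 7) + (5, 13). λ = (13 - 7)/(5 - 30) ≡ 6/16 mod 41. 16⁻¹ ≡ 18 (mod 41), so λ ≡ 26.
  x = λ² - 30 - 5 = 676 - 35 ≡ 26; y = λ·(30 - 26) - 7 ≡ 15. → (26, 15)
3P = (26, 15).
Next 2Q:
Repeated addition: build up to 2Q.
2Q: tangent at (6, 22): λ = (3·6² + 19)/(2·22) ≡ 4/3. 3⁻¹ ≡ 14 (mod 41), so λ ≡ 4·14 ≡ 15.
  x = λ² - 6 - 6 = 225 - 12 ≡ 8; y = λ·(6 - 8) - 22 ≡ 30. → (8, 30)
2Q = (8, 30).
Finally 3P + 2Q:
(26, 15) + (8, 30). λ = (30 - 15)/(8 - 26) ≡ 15/23 mod 41. 23⁻¹ ≡ 25 (mod 41), so λ ≡ 6.
  x = λ² - 26 - 8 = 36 - 34 ≡ 2; y = λ·(26 - 2) - 15 ≡ 6. → (2, 6)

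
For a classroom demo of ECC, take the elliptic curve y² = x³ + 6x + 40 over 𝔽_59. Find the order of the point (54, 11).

2P: tangent at (54, 11): λ = (3·54² + 6)/(2·11) ≡ 22/22. 22⁻¹ ≡ 51 (mod 59), so λ ≡ 22·51 ≡ 1.
  x = λ² - 54 - 54 = 1 - 108 ≡ 11; y = λ·(54 - 11) - 11 ≡ 32. → (11, 32)
3P: (11, 32) + (54, 11). λ = (11 - 32)/(54 - 11) ≡ 38/43 mod 59. 43⁻¹ ≡ 11 (mod 59) since 43·11 = 473 ≡ 1, so λ ≡ 5.
  x = λ² - 11 - 54 = 25 - 65 ≡ 19; y = λ·(11 - 19) - 32 ≡ 46. → (19, 46)
4P: (19, 46) + (54, 11). λ = (11 - 46)/(54 - 19) ≡ 24/35 mod 59. 35⁻¹ ≡ 27 (mod 59) since 35·27 = 945 ≡ 1, so λ ≡ 58.
  x = λ² - 19 - 54 = 3364 - 73 ≡ 46; y = λ·(19 - 46) - 46 ≡ 40. → (46, 40)
5P: (46, 40) + (54, 11). λ = (11 - 40)/(54 - 46) ≡ 30/8 mod 59. 8⁻¹ ≡ 37 (mod 59), so λ ≡ 48.
  x = λ² - 46 - 54 = 2304 - 100 ≡ 21; y = λ·(46 - 21) - 40 ≡ 39. → (21, 39)
6P: (21, 39) + (54, 11). λ = (11 - 39)/(54 - 21) ≡ 31/33 mod 59. 33⁻¹ ≡ 34 (mod 59) since 33·34 = 1122 ≡ 1, so λ ≡ 51.
  x = λ² - 21 - 54 = 2601 - 75 ≡ 48; y = λ·(21 - 48) - 39 ≡ 0. → (48, 0)
7P: (48, 0) + (54, 11). λ = (11 - 0)/(54 - 48) ≡ 11/6 mod 59. 6⁻¹ ≡ 10 (mod 59), so λ ≡ 51.
  x = λ² - 48 - 54 = 2601 - 102 ≡ 21; y = λ·(48 - 21) - 0 ≡ 20. → (21, 20)
8P: (21, 20) + (54, 11). λ = (11 - 20)/(54 - 21) ≡ 50/33 mod 59. 33⁻¹ ≡ 34 (mod 59), so λ ≡ 48.
  x = λ² - 21 - 54 = 2304 - 75 ≡ 46; y = λ·(21 - 46) - 20 ≡ 19. → (46, 19)
9P: (46, 19) + (54, 11). λ = (11 - 19)/(54 - 46) ≡ 51/8 mod 59. 8⁻¹ ≡ 37 (mod 59) since 8·37 = 296 ≡ 1, so λ ≡ 58.
  x = λ² - 46 - 54 = 3364 - 100 ≡ 19; y = λ·(46 - 19) - 19 ≡ 13. → (19, 13)
10P: (19, 13) + (54, 11). λ = (11 - 13)/(54 - 19) ≡ 57/35 mod 59. 35⁻¹ ≡ 27 (mod 59), so λ ≡ 5.
  x = λ² - 19 - 54 = 25 - 73 ≡ 11; y = λ·(19 - 11) - 13 ≡ 27. → (11, 27)
11P: (11, 27) + (54, 11). λ = (11 - 27)/(54 - 11) ≡ 43/43 mod 59. 43⁻¹ ≡ 11 (mod 59), so λ ≡ 1.
  x = λ² - 11 - 54 = 1 - 65 ≡ 54; y = λ·(11 - 54) - 27 ≡ 48. → (54, 48)
12P: (54, 48) + (54, 11): same x and y₁ ≡ -y₂, so the sum is 𝒪.
12P = 𝒪, so the order is 12.

12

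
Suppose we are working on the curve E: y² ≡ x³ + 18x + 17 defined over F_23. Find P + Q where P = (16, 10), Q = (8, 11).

(16, 10) + (8, 11). λ = (11 - 10)/(8 - 16) ≡ 1/15 mod 23. 15⁻¹ ≡ 20 (mod 23), so λ ≡ 20.
  x = λ² - 16 - 8 = 400 - 24 ≡ 8; y = λ·(16 - 8) - 10 ≡ 12. → (8, 12)

(8, 12)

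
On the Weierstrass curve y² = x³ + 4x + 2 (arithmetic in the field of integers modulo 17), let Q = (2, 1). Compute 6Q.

(2, 16)

Repeated addition: build up to 6Q.
2Q: tangent at (2, 1): λ = (3·2² + 4)/(2·1) ≡ 16/2. 2⁻¹ ≡ 9 (mod 17), so λ ≡ 16·9 ≡ 8.
  x = λ² - 2 - 2 = 64 - 4 ≡ 9; y = λ·(2 - 9) - 1 ≡ 11. → (9, 11)
3Q: (9, 11) + (2, 1). λ = (1 - 11)/(2 - 9) ≡ 7/10 mod 17. 10⁻¹ ≡ 12 (mod 17), so λ ≡ 16.
  x = λ² - 9 - 2 = 256 - 11 ≡ 7; y = λ·(9 - 7) - 11 ≡ 4. → (7, 4)
4Q: (7, 4) + (2, 1). λ = (1 - 4)/(2 - 7) ≡ 14/12 mod 17. 12⁻¹ ≡ 10 (mod 17) since 12·10 = 120 ≡ 1, so λ ≡ 4.
  x = λ² - 7 - 2 = 16 - 9 ≡ 7; y = λ·(7 - 7) - 4 ≡ 13. → (7, 13)
5Q: (7, 13) + (2, 1). λ = (1 - 13)/(2 - 7) ≡ 5/12 mod 17. 12⁻¹ ≡ 10 (mod 17), so λ ≡ 16.
  x = λ² - 7 - 2 = 256 - 9 ≡ 9; y = λ·(7 - 9) - 13 ≡ 6. → (9, 6)
6Q: (9, 6) + (2, 1). λ = (1 - 6)/(2 - 9) ≡ 12/10 mod 17. 10⁻¹ ≡ 12 (mod 17), so λ ≡ 8.
  x = λ² - 9 - 2 = 64 - 11 ≡ 2; y = λ·(9 - 2) - 6 ≡ 16. → (2, 16)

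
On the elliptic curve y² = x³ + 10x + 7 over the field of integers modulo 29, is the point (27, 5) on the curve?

no

y² = 5² ≡ 25; x³ + 10x + 7 = 19960 ≡ 8 (mod 29). 25 ≠ 8.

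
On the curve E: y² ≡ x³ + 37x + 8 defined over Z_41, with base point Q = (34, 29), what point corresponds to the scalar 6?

(30, 22)

Repeated addition: build up to 6Q.
2Q: tangent at (34, 29): λ = (3·34² + 37)/(2·29) ≡ 20/17. 17⁻¹ ≡ 29 (mod 41), so λ ≡ 20·29 ≡ 6.
  x = λ² - 34 - 34 = 36 - 68 ≡ 9; y = λ·(34 - 9) - 29 ≡ 39. → (9, 39)
3Q: (9, 39) + (34, 29). λ = (29 - 39)/(34 - 9) ≡ 31/25 mod 41. 25⁻¹ ≡ 23 (mod 41), so λ ≡ 16.
  x = λ² - 9 - 34 = 256 - 43 ≡ 8; y = λ·(9 - 8) - 39 ≡ 18. → (8, 18)
4Q: (8, 18) + (34, 29). λ = (29 - 18)/(34 - 8) ≡ 11/26 mod 41. 26⁻¹ ≡ 30 (mod 41), so λ ≡ 2.
  x = λ² - 8 - 34 = 4 - 42 ≡ 3; y = λ·(8 - 3) - 18 ≡ 33. → (3, 33)
5Q: (3, 33) + (34, 29). λ = (29 - 33)/(34 - 3) ≡ 37/31 mod 41. 31⁻¹ ≡ 4 (mod 41), so λ ≡ 25.
  x = λ² - 3 - 34 = 625 - 37 ≡ 14; y = λ·(3 - 14) - 33 ≡ 20. → (14, 20)
6Q: (14, 20) + (34, 29). λ = (29 - 20)/(34 - 14) ≡ 9/20 mod 41. 20⁻¹ ≡ 39 (mod 41) since 20·39 = 780 ≡ 1, so λ ≡ 23.
  x = λ² - 14 - 34 = 529 - 48 ≡ 30; y = λ·(14 - 30) - 20 ≡ 22. → (30, 22)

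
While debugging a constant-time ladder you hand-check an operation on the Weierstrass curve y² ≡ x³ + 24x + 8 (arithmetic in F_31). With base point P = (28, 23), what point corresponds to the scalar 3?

(19, 10)

Repeated addition: build up to 3P.
2P: tangent at (28, 23): λ = (3·28² + 24)/(2·23) ≡ 20/15. 15⁻¹ ≡ 29 (mod 31), so λ ≡ 20·29 ≡ 22.
  x = λ² - 28 - 28 = 484 - 56 ≡ 25; y = λ·(28 - 25) - 23 ≡ 12. → (25, 12)
3P: (25, 12) + (28, 23). λ = (23 - 12)/(28 - 25) ≡ 11/3 mod 31. 3⁻¹ ≡ 21 (mod 31), so λ ≡ 14.
  x = λ² - 25 - 28 = 196 - 53 ≡ 19; y = λ·(25 - 19) - 12 ≡ 10. → (19, 10)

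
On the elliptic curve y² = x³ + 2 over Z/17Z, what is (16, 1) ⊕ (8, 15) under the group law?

(12, 9)

(16, 1) + (8, 15). λ = (15 - 1)/(8 - 16) ≡ 14/9 mod 17. 9⁻¹ ≡ 2 (mod 17) since 9·2 = 18 ≡ 1, so λ ≡ 11.
  x = λ² - 16 - 8 = 121 - 24 ≡ 12; y = λ·(16 - 12) - 1 ≡ 9. → (12, 9)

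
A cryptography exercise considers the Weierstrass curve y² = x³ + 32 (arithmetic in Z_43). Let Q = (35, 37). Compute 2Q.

tangent at (35, 37): λ = (3·35² + 0)/(2·37) ≡ 20/31. 31⁻¹ ≡ 25 (mod 43) since 31·25 = 775 ≡ 1, so λ ≡ 20·25 ≡ 27.
  x = λ² - 35 - 35 = 729 - 70 ≡ 14; y = λ·(35 - 14) - 37 ≡ 14. → (14, 14)

(14, 14)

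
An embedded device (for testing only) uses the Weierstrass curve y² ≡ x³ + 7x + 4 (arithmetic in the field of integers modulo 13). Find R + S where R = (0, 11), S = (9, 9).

(0, 11) + (9, 9). λ = (9 - 11)/(9 - 0) ≡ 11/9 mod 13. 9⁻¹ ≡ 3 (mod 13) since 9·3 = 27 ≡ 1, so λ ≡ 7.
  x = λ² - 0 - 9 = 49 - 9 ≡ 1; y = λ·(0 - 1) - 11 ≡ 8. → (1, 8)

(1, 8)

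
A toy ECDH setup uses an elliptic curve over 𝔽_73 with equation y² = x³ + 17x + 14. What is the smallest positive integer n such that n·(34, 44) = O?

2P: tangent at (34, 44): λ = (3·34² + 17)/(2·44) ≡ 54/15. 15⁻¹ ≡ 39 (mod 73), so λ ≡ 54·39 ≡ 62.
  x = λ² - 34 - 34 = 3844 - 68 ≡ 53; y = λ·(34 - 53) - 44 ≡ 19. → (53, 19)
3P: (53, 19) + (34, 44). λ = (44 - 19)/(34 - 53) ≡ 25/54 mod 73. 54⁻¹ ≡ 23 (mod 73), so λ ≡ 64.
  x = λ² - 53 - 34 = 4096 - 87 ≡ 67; y = λ·(53 - 67) - 19 ≡ 34. → (67, 34)
4P: (67, 34) + (34, 44). λ = (44 - 34)/(34 - 67) ≡ 10/40 mod 73. 40⁻¹ ≡ 42 (mod 73), so λ ≡ 55.
  x = λ² - 67 - 34 = 3025 - 101 ≡ 4; y = λ·(67 - 4) - 34 ≡ 0. → (4, 0)
5P: (4, 0) + (34, 44). λ = (44 - 0)/(34 - 4) ≡ 44/30 mod 73. 30⁻¹ ≡ 56 (mod 73), so λ ≡ 55.
  x = λ² - 4 - 34 = 3025 - 38 ≡ 67; y = λ·(4 - 67) - 0 ≡ 39. → (67, 39)
6P: (67, 39) + (34, 44). λ = (44 - 39)/(34 - 67) ≡ 5/40 mod 73. 40⁻¹ ≡ 42 (mod 73), so λ ≡ 64.
  x = λ² - 67 - 34 = 4096 - 101 ≡ 53; y = λ·(67 - 53) - 39 ≡ 54. → (53, 54)
7P: (53, 54) + (34, 44). λ = (44 - 54)/(34 - 53) ≡ 63/54 mod 73. 54⁻¹ ≡ 23 (mod 73) since 54·23 = 1242 ≡ 1, so λ ≡ 62.
  x = λ² - 53 - 34 = 3844 - 87 ≡ 34; y = λ·(53 - 34) - 54 ≡ 29. → (34, 29)
8P: (34, 29) + (34, 44): same x and y₁ ≡ -y₂, so the sum is O.
8P = O, so the order is 8.

8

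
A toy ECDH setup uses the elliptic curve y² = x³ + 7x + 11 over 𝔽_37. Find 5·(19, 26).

Write P = (19, 26).
Double-and-add on 5 = (101)₂. Start with P = (19, 26) for the leading 1-bit.
double: tangent at (19, 26): λ = (3·19² + 7)/(2·26) ≡ 17/15. 15⁻¹ ≡ 5 (mod 37), so λ ≡ 17·5 ≡ 11.
  x = λ² - 19 - 19 = 121 - 38 ≡ 9; y = λ·(19 - 9) - 26 ≡ 10. → (9, 10)
double: tangent at (9, 10): λ = (3·9² + 7)/(2·10) ≡ 28/20. 20⁻¹ ≡ 13 (mod 37) since 20·13 = 260 ≡ 1, so λ ≡ 28·13 ≡ 31.
  x = λ² - 9 - 9 = 961 - 18 ≡ 18; y = λ·(9 - 18) - 10 ≡ 7. → (18, 7)
add P: (18, 7) + (19, 26). λ = (26 - 7)/(19 - 18) ≡ 19/1 mod 37. 1⁻¹ ≡ 1 (mod 37), so λ ≡ 19.
  x = λ² - 18 - 19 = 361 - 37 ≡ 28; y = λ·(18 - 28) - 7 ≡ 25. → (28, 25)

(28, 25)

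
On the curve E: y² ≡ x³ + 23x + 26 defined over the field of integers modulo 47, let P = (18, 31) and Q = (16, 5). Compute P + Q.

(41, 46)

(18, 31) + (16, 5). λ = (5 - 31)/(16 - 18) ≡ 21/45 mod 47. 45⁻¹ ≡ 23 (mod 47), so λ ≡ 13.
  x = λ² - 18 - 16 = 169 - 34 ≡ 41; y = λ·(18 - 41) - 31 ≡ 46. → (41, 46)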